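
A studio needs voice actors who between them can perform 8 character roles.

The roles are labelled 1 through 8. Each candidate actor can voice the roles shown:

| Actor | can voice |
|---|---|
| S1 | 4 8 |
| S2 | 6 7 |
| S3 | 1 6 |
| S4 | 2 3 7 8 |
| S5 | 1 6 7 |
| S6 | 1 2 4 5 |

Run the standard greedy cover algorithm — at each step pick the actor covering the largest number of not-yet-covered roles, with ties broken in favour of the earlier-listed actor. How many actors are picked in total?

Greedy: pick S4 (covers 4 new) → pick S6 (covers 3 new) → pick S2 (covers 1 new). Total picks: 3.

3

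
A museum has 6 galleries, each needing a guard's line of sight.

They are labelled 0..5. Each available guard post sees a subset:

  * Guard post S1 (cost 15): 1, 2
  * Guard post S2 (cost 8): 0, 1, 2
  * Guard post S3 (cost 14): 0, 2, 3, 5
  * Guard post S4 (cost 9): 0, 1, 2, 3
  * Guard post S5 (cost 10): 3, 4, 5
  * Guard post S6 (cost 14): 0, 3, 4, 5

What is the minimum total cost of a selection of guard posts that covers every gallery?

18

S2, S5 together cover every gallery (S2 ∪ S5 = {0, 1, 2, 3, 4, 5}); total cost 8 + 10 = 18.
The greedy pick S4, S5 costs 19; no covering selection beats 18.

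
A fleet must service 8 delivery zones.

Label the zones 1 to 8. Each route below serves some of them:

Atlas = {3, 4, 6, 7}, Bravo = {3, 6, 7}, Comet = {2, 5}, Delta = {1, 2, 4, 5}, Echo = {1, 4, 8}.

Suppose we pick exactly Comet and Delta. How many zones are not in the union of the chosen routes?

Union of Comet, Delta = {1, 2, 4, 5}.
Not covered: 3, 6, 7, 8 — 4 zones.

4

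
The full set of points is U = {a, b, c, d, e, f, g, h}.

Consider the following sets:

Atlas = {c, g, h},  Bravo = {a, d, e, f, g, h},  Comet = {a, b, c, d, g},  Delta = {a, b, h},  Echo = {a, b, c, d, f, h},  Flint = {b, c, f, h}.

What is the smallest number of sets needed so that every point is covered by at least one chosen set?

2

Bravo and Flint together: Bravo ∪ Flint = {a, b, c, d, e, f, g, h} — every point is covered.
No single set has all 8 points (the largest, Bravo, has 6), so 2 is optimal.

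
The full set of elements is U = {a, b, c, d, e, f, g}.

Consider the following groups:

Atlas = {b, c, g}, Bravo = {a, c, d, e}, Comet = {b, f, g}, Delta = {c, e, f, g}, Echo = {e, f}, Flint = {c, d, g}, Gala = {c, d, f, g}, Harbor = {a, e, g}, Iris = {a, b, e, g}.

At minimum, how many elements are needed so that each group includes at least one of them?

2

The 2 elements {e, g} hit every group.
The groups Atlas, Echo are pairwise disjoint, so any hitting set needs a separate element for each — at least 2. Hence 2 is optimal.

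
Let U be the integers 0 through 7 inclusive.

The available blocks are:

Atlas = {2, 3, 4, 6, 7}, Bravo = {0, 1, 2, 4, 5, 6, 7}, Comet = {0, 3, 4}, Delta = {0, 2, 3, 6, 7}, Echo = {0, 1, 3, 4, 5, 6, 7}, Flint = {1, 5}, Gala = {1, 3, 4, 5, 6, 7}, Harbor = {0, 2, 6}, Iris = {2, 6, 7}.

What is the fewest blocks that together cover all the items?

2

Take {Bravo, Comet}. Their union is {0, 1, 2, 3, 4, 5, 6, 7}, which is all 8 items.
No single block has all 8 items (the largest, Bravo, has 7), so 2 is optimal.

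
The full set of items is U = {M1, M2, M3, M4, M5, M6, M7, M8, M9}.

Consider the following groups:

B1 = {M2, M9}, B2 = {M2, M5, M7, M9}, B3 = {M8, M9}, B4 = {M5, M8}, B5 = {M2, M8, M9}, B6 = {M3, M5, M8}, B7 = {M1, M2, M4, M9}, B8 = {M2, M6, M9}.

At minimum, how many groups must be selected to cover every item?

B2, B6, B7, and B8 cover everything between them: the union {M1, M2, M3, M4, M5, M6, M7, M8, M9} is all of U.
Only B2 contains M7, so B2 is forced; the remaining 5 items need at least 3 more groups (each remaining group adds at most 2) — so at least 4 groups are needed, and 4 is optimal.

4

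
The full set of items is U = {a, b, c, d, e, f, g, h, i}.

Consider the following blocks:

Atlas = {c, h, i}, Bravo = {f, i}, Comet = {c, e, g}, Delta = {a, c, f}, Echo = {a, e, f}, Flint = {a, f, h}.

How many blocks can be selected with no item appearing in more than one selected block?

2

Comet, Flint are pairwise disjoint (Comet={c,e,g}; Flint={a,f,h}).
Every remaining block overlaps one of these, and no 3 of the listed blocks are pairwise disjoint, so 2 is the maximum.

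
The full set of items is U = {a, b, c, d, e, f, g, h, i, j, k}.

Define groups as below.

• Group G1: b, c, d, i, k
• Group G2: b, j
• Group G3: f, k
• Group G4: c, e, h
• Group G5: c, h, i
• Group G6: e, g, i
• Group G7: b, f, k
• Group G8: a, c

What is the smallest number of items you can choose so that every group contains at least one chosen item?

Take T = {b, c, e, f}. Each listed group contains at least one of these, so T is a hitting set of size 4.
The groups G2, G3, G6, G8 are pairwise disjoint, so any hitting set needs a separate item for each — at least 4. Hence 4 is optimal.

4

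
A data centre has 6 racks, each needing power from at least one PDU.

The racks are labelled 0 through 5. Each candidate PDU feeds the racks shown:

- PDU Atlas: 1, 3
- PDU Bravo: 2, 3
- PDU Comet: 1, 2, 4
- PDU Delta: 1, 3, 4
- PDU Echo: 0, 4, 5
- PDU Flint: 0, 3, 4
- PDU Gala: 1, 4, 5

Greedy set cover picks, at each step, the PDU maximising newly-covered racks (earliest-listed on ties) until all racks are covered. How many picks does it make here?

3

Greedy: pick Comet (covers 3 new) → pick Echo (covers 2 new) → pick Atlas (covers 1 new). Total picks: 3.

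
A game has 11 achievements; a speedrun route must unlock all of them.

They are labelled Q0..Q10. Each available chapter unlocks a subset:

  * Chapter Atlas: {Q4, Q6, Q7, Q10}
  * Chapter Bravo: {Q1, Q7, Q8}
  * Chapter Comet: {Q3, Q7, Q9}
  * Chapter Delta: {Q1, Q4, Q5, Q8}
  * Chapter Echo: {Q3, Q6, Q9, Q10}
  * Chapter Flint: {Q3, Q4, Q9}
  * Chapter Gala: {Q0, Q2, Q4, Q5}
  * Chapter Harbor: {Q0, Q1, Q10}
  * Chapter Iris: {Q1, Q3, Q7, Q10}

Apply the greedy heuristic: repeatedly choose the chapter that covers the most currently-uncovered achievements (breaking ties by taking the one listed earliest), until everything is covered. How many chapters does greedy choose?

Greedy: pick Atlas (covers 4 new) → pick Delta (covers 3 new) → pick Comet (covers 2 new) → pick Gala (covers 2 new). Total picks: 4.
(The true minimum cover uses only 3 chapters, so greedy is not optimal here.)

4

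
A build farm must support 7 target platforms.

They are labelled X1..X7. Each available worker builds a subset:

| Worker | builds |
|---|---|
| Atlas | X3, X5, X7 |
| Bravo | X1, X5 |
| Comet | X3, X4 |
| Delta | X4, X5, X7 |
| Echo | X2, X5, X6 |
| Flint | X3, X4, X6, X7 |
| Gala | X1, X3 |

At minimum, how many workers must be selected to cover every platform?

3

Take {Delta, Echo, Gala}. Their union is {X1, X2, X3, X4, X5, X6, X7}, which is all 7 platforms.
Only Echo contains X2, so Echo is forced; the remaining 4 platforms need at least 2 more workers (each remaining worker adds at most 3) — so at least 3 workers are needed, and 3 is optimal.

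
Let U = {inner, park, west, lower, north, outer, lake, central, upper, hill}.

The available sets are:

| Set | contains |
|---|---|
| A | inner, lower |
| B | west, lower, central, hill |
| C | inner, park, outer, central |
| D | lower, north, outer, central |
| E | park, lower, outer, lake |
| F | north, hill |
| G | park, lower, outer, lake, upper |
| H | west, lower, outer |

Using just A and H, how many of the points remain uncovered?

Union of A, H = {inner, west, lower, outer}.
Not covered: park, north, lake, central, upper, hill — 6 points.

6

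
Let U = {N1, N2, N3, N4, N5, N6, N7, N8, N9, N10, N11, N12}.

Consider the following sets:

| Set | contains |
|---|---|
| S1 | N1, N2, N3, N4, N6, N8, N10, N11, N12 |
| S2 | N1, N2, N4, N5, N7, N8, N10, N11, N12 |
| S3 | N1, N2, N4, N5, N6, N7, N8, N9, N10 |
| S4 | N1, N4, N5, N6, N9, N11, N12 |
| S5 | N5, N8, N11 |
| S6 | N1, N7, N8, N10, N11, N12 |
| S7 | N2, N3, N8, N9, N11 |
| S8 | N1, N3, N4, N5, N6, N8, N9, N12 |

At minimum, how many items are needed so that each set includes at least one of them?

Take H = {N8, N9}. Each listed set contains at least one of these, so H is a hitting set of size 2.
No single item lies in every set, so at least 2 are needed and 2 is optimal.

2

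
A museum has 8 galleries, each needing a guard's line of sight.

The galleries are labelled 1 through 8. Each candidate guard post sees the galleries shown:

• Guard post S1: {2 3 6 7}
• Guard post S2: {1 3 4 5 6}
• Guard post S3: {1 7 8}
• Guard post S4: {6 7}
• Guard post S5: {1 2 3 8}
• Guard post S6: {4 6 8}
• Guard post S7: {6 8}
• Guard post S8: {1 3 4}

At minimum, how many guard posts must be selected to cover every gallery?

3

Take {S1, S2, S5}. Their union is {1, 2, 3, 4, 5, 6, 7, 8}, which is all 8 galleries.
Only S2 contains 5, so S2 is forced; the remaining 3 galleries need at least 2 more guard posts (each remaining guard post adds at most 2) — so at least 3 guard posts are needed, and 3 is optimal.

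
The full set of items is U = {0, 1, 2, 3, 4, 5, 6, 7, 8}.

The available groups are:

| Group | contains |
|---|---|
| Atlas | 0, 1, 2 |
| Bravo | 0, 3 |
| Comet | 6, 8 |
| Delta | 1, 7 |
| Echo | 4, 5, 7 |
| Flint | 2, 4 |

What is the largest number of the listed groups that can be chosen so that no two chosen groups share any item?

4

Bravo, Comet, Delta, Flint are pairwise disjoint (Bravo={0,3}; Comet={6,8}; Delta={1,7}; Flint={2,4}).
Every remaining group overlaps one of these, and no 5 of the listed groups are pairwise disjoint, so 4 is the maximum.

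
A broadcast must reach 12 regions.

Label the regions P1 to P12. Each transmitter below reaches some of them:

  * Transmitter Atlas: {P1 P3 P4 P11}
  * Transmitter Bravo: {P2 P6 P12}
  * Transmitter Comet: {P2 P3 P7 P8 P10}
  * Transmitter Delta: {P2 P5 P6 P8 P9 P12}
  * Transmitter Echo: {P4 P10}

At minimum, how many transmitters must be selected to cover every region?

Atlas and Comet and Delta together: Atlas ∪ Comet ∪ Delta = {P1, P2, P3, P4, P5, P6, P7, P8, P9, P10, P11, P12} — every region is covered.
Only Atlas contains P1, so Atlas is forced; the remaining 8 regions need at least 2 more transmitters (each remaining transmitter adds at most 6) — so at least 3 transmitters are needed, and 3 is optimal.

3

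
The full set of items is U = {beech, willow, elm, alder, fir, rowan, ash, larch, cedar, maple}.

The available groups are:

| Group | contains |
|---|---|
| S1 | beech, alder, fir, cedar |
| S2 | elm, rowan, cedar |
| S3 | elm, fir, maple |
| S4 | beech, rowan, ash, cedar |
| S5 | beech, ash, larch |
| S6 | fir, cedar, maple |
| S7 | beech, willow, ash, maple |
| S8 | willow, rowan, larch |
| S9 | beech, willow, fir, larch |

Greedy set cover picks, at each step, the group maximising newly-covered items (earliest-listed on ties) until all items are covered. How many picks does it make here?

Greedy: pick S1 (covers 4 new) → pick S7 (covers 3 new) → pick S2 (covers 2 new) → pick S5 (covers 1 new). Total picks: 4.

4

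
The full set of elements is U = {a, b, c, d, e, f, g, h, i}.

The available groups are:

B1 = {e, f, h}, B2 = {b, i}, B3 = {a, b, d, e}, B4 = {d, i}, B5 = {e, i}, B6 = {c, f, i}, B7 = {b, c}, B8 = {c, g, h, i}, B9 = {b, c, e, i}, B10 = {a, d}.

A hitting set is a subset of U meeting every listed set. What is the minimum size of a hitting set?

The 4 elements {a, c, e, i} hit every group.
No choice of 3 elements meets every group, so 4 is the minimum.

4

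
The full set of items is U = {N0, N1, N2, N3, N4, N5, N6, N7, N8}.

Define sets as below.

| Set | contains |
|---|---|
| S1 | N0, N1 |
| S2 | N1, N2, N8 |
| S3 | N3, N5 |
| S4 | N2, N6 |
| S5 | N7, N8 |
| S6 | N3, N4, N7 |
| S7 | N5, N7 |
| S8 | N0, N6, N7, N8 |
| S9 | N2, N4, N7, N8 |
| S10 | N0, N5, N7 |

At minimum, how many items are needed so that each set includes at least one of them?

H = {N0, N2, N5, N7} meets every set (each contains at least one member of H), and |H| = 4.
The sets S1, S3, S4, S5 are pairwise disjoint, so any hitting set needs a separate item for each — at least 4. Hence 4 is optimal.

4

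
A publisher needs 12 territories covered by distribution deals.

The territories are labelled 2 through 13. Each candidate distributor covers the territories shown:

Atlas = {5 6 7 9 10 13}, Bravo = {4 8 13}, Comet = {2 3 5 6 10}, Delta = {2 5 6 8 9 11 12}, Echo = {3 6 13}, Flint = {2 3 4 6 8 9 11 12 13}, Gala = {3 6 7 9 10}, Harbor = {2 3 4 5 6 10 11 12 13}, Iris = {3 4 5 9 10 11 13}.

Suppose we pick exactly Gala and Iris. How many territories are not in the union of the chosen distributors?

3

Union of Gala, Iris = {3, 4, 5, 6, 7, 9, 10, 11, 13}.
Not covered: 2, 8, 12 — 3 territories.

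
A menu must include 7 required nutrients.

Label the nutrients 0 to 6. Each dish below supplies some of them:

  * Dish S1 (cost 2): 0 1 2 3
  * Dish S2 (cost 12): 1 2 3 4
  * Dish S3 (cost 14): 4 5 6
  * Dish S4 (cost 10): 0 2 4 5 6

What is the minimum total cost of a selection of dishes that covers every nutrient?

S1, S4 together cover every nutrient (S1 ∪ S4 = {0, 1, 2, 3, 4, 5, 6}); total cost 2 + 10 = 12.
No covering selection has total cost below 12.

12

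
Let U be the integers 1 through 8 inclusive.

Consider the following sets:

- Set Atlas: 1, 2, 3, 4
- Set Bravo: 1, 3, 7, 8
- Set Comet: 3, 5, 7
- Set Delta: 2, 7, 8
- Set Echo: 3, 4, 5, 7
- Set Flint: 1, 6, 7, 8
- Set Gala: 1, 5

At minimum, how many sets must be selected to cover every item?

3

Atlas, Comet, and Flint cover everything between them: the union {1, 2, 3, 4, 5, 6, 7, 8} is all of U.
Only Flint contains 6, so Flint is forced; the remaining 4 items need at least 2 more sets (each remaining set adds at most 3) — so at least 3 sets are needed, and 3 is optimal.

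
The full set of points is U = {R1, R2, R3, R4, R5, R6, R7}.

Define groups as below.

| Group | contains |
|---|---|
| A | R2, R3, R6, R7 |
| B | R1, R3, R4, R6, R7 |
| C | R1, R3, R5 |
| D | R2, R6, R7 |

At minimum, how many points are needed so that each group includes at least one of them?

The 2 points {R5, R7} hit every group.
The groups C, D are pairwise disjoint, so any hitting set needs a separate point for each — at least 2. Hence 2 is optimal.

2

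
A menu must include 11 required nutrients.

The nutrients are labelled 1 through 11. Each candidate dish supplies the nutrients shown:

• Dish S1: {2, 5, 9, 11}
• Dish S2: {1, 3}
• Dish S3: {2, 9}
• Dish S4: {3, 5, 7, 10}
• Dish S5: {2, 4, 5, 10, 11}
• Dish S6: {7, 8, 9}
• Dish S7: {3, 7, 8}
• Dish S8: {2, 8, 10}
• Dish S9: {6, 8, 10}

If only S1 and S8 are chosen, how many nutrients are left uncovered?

Union of S1, S8 = {2, 5, 8, 9, 10, 11}.
Not covered: 1, 3, 4, 6, 7 — 5 nutrients.

5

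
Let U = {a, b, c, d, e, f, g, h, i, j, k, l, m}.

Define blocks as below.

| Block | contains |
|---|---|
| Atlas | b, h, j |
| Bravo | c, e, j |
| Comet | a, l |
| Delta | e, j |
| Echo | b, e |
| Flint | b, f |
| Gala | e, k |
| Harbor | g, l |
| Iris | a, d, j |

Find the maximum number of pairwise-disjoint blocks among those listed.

4

Flint, Gala, Harbor, Iris are pairwise disjoint (Flint={b,f}; Gala={e,k}; Harbor={g,l}; Iris={a,d,j}).
Every remaining block overlaps one of these, and no 5 of the listed blocks are pairwise disjoint, so 4 is the maximum.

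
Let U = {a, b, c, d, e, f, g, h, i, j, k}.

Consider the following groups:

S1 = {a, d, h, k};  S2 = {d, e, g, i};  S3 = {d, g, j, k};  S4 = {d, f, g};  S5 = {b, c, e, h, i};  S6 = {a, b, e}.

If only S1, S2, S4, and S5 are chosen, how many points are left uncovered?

1

Union of S1, S2, S4, S5 = {a, b, c, d, e, f, g, h, i, k}.
Not covered: j — 1 point.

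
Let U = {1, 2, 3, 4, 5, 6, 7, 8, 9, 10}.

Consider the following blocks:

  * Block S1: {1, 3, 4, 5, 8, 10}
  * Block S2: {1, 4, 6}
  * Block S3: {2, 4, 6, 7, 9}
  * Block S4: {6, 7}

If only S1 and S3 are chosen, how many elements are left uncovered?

0

Union of S1, S3 = {1, 2, 3, 4, 5, 6, 7, 8, 9, 10} — that's every element, so 0 are uncovered.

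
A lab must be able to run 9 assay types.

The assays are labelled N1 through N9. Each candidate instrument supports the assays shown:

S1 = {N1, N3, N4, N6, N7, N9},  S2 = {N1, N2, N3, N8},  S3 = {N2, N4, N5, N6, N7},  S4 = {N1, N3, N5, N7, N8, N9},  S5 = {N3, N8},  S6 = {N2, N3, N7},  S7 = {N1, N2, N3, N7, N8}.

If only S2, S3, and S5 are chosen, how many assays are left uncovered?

1

Union of S2, S3, S5 = {N1, N2, N3, N4, N5, N6, N7, N8}.
Not covered: N9 — 1 assay.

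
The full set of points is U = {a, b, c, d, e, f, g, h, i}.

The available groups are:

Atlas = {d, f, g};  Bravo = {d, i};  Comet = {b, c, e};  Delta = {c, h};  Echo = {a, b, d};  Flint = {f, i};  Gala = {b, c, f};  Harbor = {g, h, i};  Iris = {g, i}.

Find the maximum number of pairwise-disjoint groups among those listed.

3

Delta, Echo, Flint are pairwise disjoint (Delta={c,h}; Echo={a,b,d}; Flint={f,i}).
Every remaining group overlaps one of these, and no 4 of the listed groups are pairwise disjoint, so 3 is the maximum.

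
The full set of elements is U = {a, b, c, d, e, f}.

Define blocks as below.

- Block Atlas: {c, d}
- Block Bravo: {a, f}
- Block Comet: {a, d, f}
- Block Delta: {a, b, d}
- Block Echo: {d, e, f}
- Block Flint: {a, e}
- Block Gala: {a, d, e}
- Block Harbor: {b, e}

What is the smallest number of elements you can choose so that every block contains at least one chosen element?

The 3 elements {a, d, e} hit every block.
The blocks Atlas, Bravo, Harbor are pairwise disjoint, so any hitting set needs a separate element for each — at least 3. Hence 3 is optimal.

3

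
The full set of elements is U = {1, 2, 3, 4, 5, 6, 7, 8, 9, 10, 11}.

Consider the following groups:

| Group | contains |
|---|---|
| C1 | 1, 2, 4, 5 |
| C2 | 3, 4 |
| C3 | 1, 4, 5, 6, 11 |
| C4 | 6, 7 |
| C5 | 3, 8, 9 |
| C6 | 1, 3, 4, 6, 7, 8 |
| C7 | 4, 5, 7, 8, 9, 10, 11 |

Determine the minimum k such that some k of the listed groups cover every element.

C1, C6, and C7 cover everything between them: the union {1, 2, 3, 4, 5, 6, 7, 8, 9, 10, 11} is all of U.
Only C1 contains 2, so C1 is forced; the remaining 7 elements need at least 2 more groups (each remaining group adds at most 5) — so at least 3 groups are needed, and 3 is optimal.

3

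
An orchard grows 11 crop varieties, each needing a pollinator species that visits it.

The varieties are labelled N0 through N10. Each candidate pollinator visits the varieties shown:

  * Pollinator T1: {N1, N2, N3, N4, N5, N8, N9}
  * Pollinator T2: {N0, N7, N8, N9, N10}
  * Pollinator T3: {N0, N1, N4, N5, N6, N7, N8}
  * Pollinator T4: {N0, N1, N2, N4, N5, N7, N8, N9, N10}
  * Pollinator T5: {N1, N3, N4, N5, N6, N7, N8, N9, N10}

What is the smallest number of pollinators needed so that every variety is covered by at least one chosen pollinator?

Take {T4, T5}. Their union is {N0, N1, N2, N3, N4, N5, N6, N7, N8, N9, N10}, which is all 11 varieties.
No single pollinator has all 11 varieties (the largest, T4, has 9), so 2 is optimal.

2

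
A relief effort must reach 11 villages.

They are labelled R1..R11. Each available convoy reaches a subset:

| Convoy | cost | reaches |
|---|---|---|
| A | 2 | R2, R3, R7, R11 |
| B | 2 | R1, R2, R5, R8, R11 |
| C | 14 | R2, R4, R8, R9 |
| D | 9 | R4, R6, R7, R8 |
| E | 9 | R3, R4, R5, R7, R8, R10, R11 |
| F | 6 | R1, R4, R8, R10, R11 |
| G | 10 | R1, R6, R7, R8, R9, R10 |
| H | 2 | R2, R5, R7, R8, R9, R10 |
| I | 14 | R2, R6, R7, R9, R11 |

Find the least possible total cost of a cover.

A, B, D, H together cover every village (A ∪ B ∪ D ∪ H = {R1, R2, R3, R4, R5, R6, R7, R8, R9, R10, R11}); total cost 2 + 2 + 9 + 2 = 15.
No covering selection has total cost below 15.

15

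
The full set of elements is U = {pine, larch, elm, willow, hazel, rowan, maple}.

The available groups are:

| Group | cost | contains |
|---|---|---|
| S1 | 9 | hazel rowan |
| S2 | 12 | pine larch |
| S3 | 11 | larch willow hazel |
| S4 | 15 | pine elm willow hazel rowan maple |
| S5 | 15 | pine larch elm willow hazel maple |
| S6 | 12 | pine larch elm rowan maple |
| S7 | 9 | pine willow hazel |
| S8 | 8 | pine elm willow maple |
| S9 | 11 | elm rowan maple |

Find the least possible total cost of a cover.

21

S6, S7 together cover every element (S6 ∪ S7 = {pine, larch, elm, willow, hazel, rowan, maple}); total cost 12 + 9 = 21.
The greedy pick S8, S1, S3 costs 28; no covering selection beats 21.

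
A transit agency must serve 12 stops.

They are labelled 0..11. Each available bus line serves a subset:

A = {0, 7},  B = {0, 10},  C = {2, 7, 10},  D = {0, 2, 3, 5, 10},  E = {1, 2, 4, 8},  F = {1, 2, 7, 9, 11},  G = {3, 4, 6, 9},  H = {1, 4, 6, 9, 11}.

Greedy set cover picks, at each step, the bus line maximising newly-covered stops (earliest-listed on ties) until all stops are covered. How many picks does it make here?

Greedy: pick D (covers 5 new) → pick H (covers 5 new) → pick A (covers 1 new) → pick E (covers 1 new). Total picks: 4.

4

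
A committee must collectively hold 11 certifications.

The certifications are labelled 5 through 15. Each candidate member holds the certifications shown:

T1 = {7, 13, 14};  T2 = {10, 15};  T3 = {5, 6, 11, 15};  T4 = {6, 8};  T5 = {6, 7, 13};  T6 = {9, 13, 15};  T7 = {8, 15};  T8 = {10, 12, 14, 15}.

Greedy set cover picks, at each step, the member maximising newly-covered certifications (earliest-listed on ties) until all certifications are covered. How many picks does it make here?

5

Greedy: pick T3 (covers 4 new) → pick T1 (covers 3 new) → pick T8 (covers 2 new) → pick T4 (covers 1 new) → pick T6 (covers 1 new). Total picks: 5.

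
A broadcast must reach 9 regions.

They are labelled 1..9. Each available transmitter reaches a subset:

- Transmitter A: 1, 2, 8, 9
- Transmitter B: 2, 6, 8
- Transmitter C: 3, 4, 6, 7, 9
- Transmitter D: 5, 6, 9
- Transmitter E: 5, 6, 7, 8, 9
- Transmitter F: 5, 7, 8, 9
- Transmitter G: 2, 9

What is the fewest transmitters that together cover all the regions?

Take {A, C, F}. Their union is {1, 2, 3, 4, 5, 6, 7, 8, 9}, which is all 9 regions.
Only A contains 1, so A is forced; the remaining 5 regions need at least 2 more transmitters (each remaining transmitter adds at most 4) — so at least 3 transmitters are needed, and 3 is optimal.

3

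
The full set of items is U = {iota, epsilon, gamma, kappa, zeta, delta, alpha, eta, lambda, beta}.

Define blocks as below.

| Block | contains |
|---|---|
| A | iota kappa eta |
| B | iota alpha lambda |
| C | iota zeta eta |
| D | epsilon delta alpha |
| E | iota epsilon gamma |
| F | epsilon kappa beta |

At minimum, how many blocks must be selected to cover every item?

5

B, C, D, E, and F cover everything between them: the union {iota, epsilon, gamma, kappa, zeta, delta, alpha, eta, lambda, beta} is all of U.
Only E contains gamma, so E is forced; the remaining 7 items need at least 4 more blocks (each remaining block adds at most 2) — so at least 5 blocks are needed, and 5 is optimal.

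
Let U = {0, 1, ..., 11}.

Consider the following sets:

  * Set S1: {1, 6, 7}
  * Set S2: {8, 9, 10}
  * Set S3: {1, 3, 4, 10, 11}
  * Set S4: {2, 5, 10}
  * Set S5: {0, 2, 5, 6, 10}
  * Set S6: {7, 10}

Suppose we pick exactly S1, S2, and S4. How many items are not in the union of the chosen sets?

4

Union of S1, S2, S4 = {1, 2, 5, 6, 7, 8, 9, 10}.
Not covered: 0, 3, 4, 11 — 4 items.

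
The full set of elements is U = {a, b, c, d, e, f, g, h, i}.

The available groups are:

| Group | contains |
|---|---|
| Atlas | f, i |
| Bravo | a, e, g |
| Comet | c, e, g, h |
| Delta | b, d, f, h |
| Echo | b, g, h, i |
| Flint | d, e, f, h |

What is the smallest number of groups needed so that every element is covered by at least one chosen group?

4

Bravo, Comet, Echo, and Flint cover everything between them: the union {a, b, c, d, e, f, g, h, i} is all of U.
No 3 of the 6 groups cover everything (all 20 combinations miss at least one element), so 4 is optimal.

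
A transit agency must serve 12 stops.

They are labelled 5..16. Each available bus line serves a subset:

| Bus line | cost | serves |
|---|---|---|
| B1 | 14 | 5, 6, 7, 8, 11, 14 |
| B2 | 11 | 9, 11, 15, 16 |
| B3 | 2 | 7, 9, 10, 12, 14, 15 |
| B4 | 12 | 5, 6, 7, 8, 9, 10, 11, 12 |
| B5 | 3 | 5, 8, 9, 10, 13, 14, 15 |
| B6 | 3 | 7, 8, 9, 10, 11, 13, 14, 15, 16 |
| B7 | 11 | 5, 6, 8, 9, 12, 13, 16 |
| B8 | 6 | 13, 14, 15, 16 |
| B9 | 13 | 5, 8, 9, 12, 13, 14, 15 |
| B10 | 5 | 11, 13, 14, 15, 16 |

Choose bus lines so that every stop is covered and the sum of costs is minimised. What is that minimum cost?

B6, B7 together cover every stop (B6 ∪ B7 = {5, 6, 7, 8, 9, 10, 11, 12, 13, 14, 15, 16}); total cost 3 + 11 = 14.
The greedy pick B3, B6, B5, B7 costs 19; no covering selection beats 14.

14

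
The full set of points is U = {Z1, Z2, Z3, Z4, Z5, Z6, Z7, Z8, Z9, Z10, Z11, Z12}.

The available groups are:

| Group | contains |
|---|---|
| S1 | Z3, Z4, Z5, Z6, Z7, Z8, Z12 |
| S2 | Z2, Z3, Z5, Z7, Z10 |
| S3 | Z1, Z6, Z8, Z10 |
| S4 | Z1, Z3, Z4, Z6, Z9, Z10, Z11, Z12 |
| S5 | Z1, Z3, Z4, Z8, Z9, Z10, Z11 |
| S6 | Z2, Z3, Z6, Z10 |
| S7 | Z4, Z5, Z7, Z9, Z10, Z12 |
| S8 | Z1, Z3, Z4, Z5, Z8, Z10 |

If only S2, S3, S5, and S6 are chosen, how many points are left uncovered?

Union of S2, S3, S5, S6 = {Z1, Z2, Z3, Z4, Z5, Z6, Z7, Z8, Z9, Z10, Z11}.
Not covered: Z12 — 1 point.

1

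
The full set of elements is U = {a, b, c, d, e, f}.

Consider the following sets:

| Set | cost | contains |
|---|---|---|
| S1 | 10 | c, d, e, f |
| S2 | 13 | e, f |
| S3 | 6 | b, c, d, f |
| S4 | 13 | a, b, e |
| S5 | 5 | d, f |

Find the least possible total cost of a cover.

19

S3, S4 together cover every element (S3 ∪ S4 = {a, b, c, d, e, f}); total cost 6 + 13 = 19.
No covering selection has total cost below 19.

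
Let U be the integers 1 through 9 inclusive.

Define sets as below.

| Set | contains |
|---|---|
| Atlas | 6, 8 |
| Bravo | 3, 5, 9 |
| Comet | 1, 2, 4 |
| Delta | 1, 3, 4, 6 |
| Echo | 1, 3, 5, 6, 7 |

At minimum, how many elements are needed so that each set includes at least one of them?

Take H = {1, 6, 9}. Each listed set contains at least one of these, so H is a hitting set of size 3.
The sets Atlas, Bravo, Comet are pairwise disjoint, so any hitting set needs a separate element for each — at least 3. Hence 3 is optimal.

3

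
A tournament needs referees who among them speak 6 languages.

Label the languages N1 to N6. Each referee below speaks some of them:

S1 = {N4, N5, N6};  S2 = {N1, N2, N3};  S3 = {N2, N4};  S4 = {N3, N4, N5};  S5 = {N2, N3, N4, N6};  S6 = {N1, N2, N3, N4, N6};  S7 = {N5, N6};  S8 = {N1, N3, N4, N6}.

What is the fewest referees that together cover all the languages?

Take {S4, S6}. Their union is {N1, N2, N3, N4, N5, N6}, which is all 6 languages.
No single referee has all 6 languages (the largest, S6, has 5), so 2 is optimal.

2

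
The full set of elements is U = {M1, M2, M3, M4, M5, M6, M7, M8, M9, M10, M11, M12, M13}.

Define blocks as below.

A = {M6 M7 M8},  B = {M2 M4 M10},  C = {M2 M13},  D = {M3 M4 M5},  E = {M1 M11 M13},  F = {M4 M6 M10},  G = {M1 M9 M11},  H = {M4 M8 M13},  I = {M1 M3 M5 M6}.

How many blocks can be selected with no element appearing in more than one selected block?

A, C, D, G are pairwise disjoint (A={M6,M7,M8}; C={M2,M13}; D={M3,M4,M5}; G={M1,M9,M11}).
Every remaining block overlaps one of these, and no 5 of the listed blocks are pairwise disjoint, so 4 is the maximum.

4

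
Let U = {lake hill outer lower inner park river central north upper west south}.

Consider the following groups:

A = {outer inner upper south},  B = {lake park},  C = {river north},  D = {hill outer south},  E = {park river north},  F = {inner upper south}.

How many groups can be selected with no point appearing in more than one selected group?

3

B, C, D are pairwise disjoint (B={lake,park}; C={river,north}; D={hill,outer,south}).
Every remaining group overlaps one of these, and no 4 of the listed groups are pairwise disjoint, so 3 is the maximum.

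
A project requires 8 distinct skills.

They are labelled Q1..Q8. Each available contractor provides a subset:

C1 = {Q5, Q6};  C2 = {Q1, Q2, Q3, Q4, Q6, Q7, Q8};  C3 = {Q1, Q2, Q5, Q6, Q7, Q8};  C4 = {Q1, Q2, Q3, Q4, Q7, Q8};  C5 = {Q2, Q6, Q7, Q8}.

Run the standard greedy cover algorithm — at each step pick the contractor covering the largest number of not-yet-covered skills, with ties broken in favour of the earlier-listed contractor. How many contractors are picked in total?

2

Greedy: pick C2 (covers 7 new) → pick C1 (covers 1 new). Total picks: 2.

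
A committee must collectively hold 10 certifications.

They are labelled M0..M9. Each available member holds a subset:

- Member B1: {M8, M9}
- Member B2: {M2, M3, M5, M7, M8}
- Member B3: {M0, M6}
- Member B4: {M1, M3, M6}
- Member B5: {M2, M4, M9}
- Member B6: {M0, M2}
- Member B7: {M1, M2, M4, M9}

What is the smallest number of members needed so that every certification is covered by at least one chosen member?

Take {B2, B3, B7}. Their union is {M0, M1, M2, M3, M4, M5, M6, M7, M8, M9}, which is all 10 certifications.
Only B2 contains M5, so B2 is forced; the remaining 5 certifications need at least 2 more members (each remaining member adds at most 3) — so at least 3 members are needed, and 3 is optimal.

3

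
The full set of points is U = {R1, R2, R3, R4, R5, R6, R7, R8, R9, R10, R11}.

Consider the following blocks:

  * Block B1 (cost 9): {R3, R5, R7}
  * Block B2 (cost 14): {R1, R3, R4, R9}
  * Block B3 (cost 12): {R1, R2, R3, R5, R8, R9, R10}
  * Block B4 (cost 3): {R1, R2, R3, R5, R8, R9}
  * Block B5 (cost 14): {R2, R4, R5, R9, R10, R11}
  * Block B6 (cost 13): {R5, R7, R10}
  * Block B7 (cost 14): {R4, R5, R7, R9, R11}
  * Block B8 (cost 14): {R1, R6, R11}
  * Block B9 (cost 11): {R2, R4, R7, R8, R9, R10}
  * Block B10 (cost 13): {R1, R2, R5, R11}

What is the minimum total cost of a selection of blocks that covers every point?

B4, B8, B9 together cover every point (B4 ∪ B8 ∪ B9 = {R1, R2, R3, R4, R5, R6, R7, R8, R9, R10, R11}); total cost 3 + 14 + 11 = 28.
No covering selection has total cost below 28.

28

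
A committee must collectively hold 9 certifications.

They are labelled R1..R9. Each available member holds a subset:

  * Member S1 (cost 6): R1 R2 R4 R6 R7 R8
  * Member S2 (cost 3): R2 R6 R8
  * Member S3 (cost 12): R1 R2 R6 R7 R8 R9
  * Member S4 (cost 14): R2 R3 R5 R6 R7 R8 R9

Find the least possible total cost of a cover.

20

S1, S4 together cover every certification (S1 ∪ S4 = {R1, R2, R3, R4, R5, R6, R7, R8, R9}); total cost 6 + 14 = 20.
No covering selection has total cost below 20.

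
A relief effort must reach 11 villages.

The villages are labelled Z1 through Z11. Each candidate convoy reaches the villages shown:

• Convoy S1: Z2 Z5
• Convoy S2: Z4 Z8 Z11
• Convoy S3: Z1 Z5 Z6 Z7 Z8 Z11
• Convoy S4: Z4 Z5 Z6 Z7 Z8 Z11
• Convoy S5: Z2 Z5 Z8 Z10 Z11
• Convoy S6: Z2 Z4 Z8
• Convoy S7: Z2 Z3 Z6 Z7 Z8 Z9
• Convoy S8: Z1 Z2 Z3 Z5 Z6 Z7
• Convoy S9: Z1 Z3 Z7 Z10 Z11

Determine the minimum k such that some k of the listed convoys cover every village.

3

Take {S4, S7, S9}. Their union is {Z1, Z2, Z3, Z4, Z5, Z6, Z7, Z8, Z9, Z10, Z11}, which is all 11 villages.
Only S7 contains Z9, so S7 is forced; the remaining 5 villages need at least 2 more convoys (each remaining convoy adds at most 3) — so at least 3 convoys are needed, and 3 is optimal.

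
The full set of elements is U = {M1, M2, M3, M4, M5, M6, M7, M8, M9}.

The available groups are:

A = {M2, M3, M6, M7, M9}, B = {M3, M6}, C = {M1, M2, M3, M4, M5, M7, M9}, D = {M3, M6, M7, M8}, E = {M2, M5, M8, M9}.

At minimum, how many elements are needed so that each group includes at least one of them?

The 2 elements {M2, M6} hit every group.
The groups B, E are pairwise disjoint, so any hitting set needs a separate element for each — at least 2. Hence 2 is optimal.

2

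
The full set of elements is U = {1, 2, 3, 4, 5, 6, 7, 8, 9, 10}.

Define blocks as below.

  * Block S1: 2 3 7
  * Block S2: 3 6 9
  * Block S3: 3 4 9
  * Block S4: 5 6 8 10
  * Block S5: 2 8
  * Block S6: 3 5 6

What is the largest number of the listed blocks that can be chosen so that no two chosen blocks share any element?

S1, S4 are pairwise disjoint (S1={2,3,7}; S4={5,6,8,10}).
Every remaining block overlaps one of these, and no 3 of the listed blocks are pairwise disjoint, so 2 is the maximum.

2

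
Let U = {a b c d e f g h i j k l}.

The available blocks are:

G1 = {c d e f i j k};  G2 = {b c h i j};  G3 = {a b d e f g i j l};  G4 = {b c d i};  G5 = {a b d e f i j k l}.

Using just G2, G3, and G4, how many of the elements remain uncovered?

Union of G2, G3, G4 = {a, b, c, d, e, f, g, h, i, j, l}.
Not covered: k — 1 element.

1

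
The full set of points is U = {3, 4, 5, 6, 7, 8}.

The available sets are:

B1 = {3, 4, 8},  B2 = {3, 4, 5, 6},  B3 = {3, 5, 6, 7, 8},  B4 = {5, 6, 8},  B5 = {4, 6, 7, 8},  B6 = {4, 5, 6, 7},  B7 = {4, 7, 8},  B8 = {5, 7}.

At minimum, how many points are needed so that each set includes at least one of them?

2

The 2 points {5, 8} hit every set.
The sets B1, B8 are pairwise disjoint, so any hitting set needs a separate point for each — at least 2. Hence 2 is optimal.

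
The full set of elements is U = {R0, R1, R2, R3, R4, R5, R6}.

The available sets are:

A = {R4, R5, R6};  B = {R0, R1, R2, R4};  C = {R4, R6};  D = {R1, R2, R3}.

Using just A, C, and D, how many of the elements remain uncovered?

1

Union of A, C, D = {R1, R2, R3, R4, R5, R6}.
Not covered: R0 — 1 element.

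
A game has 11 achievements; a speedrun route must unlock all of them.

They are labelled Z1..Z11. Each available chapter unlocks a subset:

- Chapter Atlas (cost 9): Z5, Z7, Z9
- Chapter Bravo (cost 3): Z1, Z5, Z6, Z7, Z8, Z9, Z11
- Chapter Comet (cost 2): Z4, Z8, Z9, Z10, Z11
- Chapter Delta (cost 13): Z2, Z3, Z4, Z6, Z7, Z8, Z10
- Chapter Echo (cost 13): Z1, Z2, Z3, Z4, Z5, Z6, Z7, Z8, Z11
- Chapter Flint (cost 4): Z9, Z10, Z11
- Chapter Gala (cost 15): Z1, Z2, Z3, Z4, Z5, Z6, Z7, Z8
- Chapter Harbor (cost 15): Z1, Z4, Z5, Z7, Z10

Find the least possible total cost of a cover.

15

Comet, Echo together cover every achievement (Comet ∪ Echo = {Z1, Z2, Z3, Z4, Z5, Z6, Z7, Z8, Z9, Z10, Z11}); total cost 2 + 13 = 15.
The greedy pick Comet, Bravo, Delta costs 18; no covering selection beats 15.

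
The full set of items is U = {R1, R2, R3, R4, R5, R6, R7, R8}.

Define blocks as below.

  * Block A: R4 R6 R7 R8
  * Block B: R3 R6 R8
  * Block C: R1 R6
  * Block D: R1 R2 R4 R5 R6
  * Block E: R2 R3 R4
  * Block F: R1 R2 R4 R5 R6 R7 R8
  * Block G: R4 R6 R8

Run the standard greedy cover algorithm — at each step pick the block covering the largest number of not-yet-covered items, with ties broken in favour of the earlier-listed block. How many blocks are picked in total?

2

Greedy: pick F (covers 7 new) → pick B (covers 1 new). Total picks: 2.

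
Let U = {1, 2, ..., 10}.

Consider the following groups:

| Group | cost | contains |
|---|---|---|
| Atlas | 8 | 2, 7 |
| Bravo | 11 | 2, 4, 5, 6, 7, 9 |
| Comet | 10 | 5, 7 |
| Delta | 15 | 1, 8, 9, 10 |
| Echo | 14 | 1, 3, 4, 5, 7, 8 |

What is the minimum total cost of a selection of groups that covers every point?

Bravo, Delta, Echo together cover every point (Bravo ∪ Delta ∪ Echo = {1, 2, 3, 4, 5, 6, 7, 8, 9, 10}); total cost 11 + 15 + 14 = 40.
No covering selection has total cost below 40.

40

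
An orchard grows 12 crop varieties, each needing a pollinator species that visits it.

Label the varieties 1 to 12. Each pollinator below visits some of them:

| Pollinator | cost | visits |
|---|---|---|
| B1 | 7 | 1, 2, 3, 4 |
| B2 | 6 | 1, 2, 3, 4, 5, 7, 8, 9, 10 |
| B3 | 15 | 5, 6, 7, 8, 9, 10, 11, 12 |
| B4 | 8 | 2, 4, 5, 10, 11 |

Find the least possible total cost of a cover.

B2, B3 together cover every variety (B2 ∪ B3 = {1, 2, 3, 4, 5, 6, 7, 8, 9, 10, 11, 12}); total cost 6 + 15 = 21.
No covering selection has total cost below 21.

21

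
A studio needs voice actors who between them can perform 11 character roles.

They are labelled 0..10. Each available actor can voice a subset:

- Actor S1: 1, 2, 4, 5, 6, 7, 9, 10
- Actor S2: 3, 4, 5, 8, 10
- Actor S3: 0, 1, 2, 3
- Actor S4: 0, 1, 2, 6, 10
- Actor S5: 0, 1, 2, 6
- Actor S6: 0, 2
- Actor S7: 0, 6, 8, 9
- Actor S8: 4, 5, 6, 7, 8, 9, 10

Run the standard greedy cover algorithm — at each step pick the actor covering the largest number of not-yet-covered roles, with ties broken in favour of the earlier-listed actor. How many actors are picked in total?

Greedy: pick S1 (covers 8 new) → pick S2 (covers 2 new) → pick S3 (covers 1 new). Total picks: 3.
(The true minimum cover uses only 2 actors, so greedy is not optimal here.)

3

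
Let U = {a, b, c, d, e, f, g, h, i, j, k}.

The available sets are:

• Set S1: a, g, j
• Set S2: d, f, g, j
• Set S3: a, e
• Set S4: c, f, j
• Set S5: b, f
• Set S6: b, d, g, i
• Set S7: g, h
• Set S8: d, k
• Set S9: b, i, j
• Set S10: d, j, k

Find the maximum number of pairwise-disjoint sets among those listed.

4

S3, S5, S7, S8 are pairwise disjoint (S3={a,e}; S5={b,f}; S7={g,h}; S8={d,k}).
Every remaining set overlaps one of these, and no 5 of the listed sets are pairwise disjoint, so 4 is the maximum.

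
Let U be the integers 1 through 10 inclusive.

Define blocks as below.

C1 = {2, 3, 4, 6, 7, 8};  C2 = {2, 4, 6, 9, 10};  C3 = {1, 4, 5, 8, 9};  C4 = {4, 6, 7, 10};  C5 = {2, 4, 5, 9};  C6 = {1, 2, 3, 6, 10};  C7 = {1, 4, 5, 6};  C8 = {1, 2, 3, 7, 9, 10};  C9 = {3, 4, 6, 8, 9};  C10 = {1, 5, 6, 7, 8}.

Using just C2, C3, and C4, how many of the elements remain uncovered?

Union of C2, C3, C4 = {1, 2, 4, 5, 6, 7, 8, 9, 10}.
Not covered: 3 — 1 element.

1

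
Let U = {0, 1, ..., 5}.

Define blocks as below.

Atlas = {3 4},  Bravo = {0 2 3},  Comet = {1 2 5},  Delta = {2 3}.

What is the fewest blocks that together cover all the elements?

3

Take {Atlas, Bravo, Comet}. Their union is {0, 1, 2, 3, 4, 5}, which is all 6 elements.
Only Bravo contains 0, so Bravo is forced; the remaining 3 elements need at least 2 more blocks (each remaining block adds at most 2) — so at least 3 blocks are needed, and 3 is optimal.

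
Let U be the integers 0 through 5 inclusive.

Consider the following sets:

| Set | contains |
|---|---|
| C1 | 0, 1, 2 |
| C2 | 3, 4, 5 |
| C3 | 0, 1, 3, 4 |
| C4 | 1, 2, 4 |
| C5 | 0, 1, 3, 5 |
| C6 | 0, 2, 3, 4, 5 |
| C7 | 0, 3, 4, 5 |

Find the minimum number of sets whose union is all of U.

2

Take {C4, C5}. Their union is {0, 1, 2, 3, 4, 5}, which is all 6 points.
No single set has all 6 points (the largest, C6, has 5), so 2 is optimal.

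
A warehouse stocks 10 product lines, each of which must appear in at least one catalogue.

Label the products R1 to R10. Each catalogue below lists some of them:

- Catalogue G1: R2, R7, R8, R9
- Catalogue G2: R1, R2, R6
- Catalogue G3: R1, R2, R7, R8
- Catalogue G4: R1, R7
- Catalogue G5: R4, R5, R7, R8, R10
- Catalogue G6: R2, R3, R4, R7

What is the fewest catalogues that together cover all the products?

4

Take {G1, G2, G5, G6}. Their union is {R1, R2, R3, R4, R5, R6, R7, R8, R9, R10}, which is all 10 products.
No 3 of the 6 catalogues cover everything (all 20 combinations miss at least one product), so 4 is optimal.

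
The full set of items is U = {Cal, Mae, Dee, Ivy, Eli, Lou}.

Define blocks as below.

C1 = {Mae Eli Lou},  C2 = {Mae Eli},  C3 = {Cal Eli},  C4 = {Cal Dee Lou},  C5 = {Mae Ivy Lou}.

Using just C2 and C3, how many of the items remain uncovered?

Union of C2, C3 = {Cal, Mae, Eli}.
Not covered: Dee, Ivy, Lou — 3 items.

3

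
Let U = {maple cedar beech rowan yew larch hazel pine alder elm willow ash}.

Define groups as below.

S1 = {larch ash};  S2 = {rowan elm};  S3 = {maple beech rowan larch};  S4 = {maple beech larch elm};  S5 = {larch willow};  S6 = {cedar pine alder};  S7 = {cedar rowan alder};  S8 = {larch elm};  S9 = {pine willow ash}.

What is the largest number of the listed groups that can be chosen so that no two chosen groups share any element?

3

S1, S2, S6 are pairwise disjoint (S1={larch,ash}; S2={rowan,elm}; S6={cedar,pine,alder}).
Every remaining group overlaps one of these, and no 4 of the listed groups are pairwise disjoint, so 3 is the maximum.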